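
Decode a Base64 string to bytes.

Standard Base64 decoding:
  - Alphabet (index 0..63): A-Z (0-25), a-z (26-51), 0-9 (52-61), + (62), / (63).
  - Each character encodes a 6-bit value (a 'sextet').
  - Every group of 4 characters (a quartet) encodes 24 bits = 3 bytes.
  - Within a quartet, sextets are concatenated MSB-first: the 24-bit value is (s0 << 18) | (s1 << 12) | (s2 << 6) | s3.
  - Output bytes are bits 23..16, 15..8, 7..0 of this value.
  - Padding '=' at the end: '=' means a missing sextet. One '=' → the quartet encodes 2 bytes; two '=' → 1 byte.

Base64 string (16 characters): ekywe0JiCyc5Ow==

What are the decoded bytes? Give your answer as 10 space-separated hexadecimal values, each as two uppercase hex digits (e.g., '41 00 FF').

After char 0 ('e'=30): chars_in_quartet=1 acc=0x1E bytes_emitted=0
After char 1 ('k'=36): chars_in_quartet=2 acc=0x7A4 bytes_emitted=0
After char 2 ('y'=50): chars_in_quartet=3 acc=0x1E932 bytes_emitted=0
After char 3 ('w'=48): chars_in_quartet=4 acc=0x7A4CB0 -> emit 7A 4C B0, reset; bytes_emitted=3
After char 4 ('e'=30): chars_in_quartet=1 acc=0x1E bytes_emitted=3
After char 5 ('0'=52): chars_in_quartet=2 acc=0x7B4 bytes_emitted=3
After char 6 ('J'=9): chars_in_quartet=3 acc=0x1ED09 bytes_emitted=3
After char 7 ('i'=34): chars_in_quartet=4 acc=0x7B4262 -> emit 7B 42 62, reset; bytes_emitted=6
After char 8 ('C'=2): chars_in_quartet=1 acc=0x2 bytes_emitted=6
After char 9 ('y'=50): chars_in_quartet=2 acc=0xB2 bytes_emitted=6
After char 10 ('c'=28): chars_in_quartet=3 acc=0x2C9C bytes_emitted=6
After char 11 ('5'=57): chars_in_quartet=4 acc=0xB2739 -> emit 0B 27 39, reset; bytes_emitted=9
After char 12 ('O'=14): chars_in_quartet=1 acc=0xE bytes_emitted=9
After char 13 ('w'=48): chars_in_quartet=2 acc=0x3B0 bytes_emitted=9
Padding '==': partial quartet acc=0x3B0 -> emit 3B; bytes_emitted=10

Answer: 7A 4C B0 7B 42 62 0B 27 39 3B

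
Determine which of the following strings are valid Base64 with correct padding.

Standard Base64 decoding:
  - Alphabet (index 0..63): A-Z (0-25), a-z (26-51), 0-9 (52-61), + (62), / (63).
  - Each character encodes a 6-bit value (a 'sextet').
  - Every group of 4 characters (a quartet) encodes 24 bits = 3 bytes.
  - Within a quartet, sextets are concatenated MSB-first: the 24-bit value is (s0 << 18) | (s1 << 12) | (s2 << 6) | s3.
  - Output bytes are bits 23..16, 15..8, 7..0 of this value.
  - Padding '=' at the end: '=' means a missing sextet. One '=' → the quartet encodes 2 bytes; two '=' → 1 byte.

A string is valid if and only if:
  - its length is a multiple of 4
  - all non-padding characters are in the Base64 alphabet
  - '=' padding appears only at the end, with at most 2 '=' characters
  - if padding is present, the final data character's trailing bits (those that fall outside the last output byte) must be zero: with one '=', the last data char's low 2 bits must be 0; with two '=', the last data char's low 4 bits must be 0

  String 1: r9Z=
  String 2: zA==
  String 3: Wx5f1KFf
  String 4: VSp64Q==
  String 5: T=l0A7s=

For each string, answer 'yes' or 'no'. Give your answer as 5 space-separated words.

String 1: 'r9Z=' → invalid (bad trailing bits)
String 2: 'zA==' → valid
String 3: 'Wx5f1KFf' → valid
String 4: 'VSp64Q==' → valid
String 5: 'T=l0A7s=' → invalid (bad char(s): ['=']; '=' in middle)

Answer: no yes yes yes no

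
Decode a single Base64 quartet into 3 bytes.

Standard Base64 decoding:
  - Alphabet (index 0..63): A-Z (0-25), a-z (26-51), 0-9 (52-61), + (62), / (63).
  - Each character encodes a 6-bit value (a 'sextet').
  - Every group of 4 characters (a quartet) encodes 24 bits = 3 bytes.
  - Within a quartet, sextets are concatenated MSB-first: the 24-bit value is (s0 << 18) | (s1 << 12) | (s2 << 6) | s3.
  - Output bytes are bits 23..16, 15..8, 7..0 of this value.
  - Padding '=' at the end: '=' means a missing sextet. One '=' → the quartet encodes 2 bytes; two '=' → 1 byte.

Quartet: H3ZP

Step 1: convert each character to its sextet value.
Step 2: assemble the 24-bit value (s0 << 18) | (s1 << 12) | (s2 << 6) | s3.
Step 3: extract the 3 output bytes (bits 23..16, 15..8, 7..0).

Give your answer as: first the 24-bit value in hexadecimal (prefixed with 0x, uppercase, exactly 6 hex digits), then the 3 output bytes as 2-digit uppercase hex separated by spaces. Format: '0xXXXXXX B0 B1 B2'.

Sextets: H=7, 3=55, Z=25, P=15
24-bit: (7<<18) | (55<<12) | (25<<6) | 15
      = 0x1C0000 | 0x037000 | 0x000640 | 0x00000F
      = 0x1F764F
Bytes: (v>>16)&0xFF=1F, (v>>8)&0xFF=76, v&0xFF=4F

Answer: 0x1F764F 1F 76 4F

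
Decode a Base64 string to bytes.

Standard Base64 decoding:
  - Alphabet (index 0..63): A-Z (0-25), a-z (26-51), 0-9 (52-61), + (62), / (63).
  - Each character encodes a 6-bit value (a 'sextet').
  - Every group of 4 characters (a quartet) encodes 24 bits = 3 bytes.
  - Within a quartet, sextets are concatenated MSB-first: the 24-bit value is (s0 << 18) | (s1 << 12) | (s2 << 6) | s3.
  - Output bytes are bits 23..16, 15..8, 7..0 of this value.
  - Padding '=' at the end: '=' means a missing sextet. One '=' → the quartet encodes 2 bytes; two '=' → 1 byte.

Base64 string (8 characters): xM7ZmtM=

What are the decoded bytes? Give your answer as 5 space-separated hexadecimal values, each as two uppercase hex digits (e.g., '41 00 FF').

After char 0 ('x'=49): chars_in_quartet=1 acc=0x31 bytes_emitted=0
After char 1 ('M'=12): chars_in_quartet=2 acc=0xC4C bytes_emitted=0
After char 2 ('7'=59): chars_in_quartet=3 acc=0x3133B bytes_emitted=0
After char 3 ('Z'=25): chars_in_quartet=4 acc=0xC4CED9 -> emit C4 CE D9, reset; bytes_emitted=3
After char 4 ('m'=38): chars_in_quartet=1 acc=0x26 bytes_emitted=3
After char 5 ('t'=45): chars_in_quartet=2 acc=0x9AD bytes_emitted=3
After char 6 ('M'=12): chars_in_quartet=3 acc=0x26B4C bytes_emitted=3
Padding '=': partial quartet acc=0x26B4C -> emit 9A D3; bytes_emitted=5

Answer: C4 CE D9 9A D3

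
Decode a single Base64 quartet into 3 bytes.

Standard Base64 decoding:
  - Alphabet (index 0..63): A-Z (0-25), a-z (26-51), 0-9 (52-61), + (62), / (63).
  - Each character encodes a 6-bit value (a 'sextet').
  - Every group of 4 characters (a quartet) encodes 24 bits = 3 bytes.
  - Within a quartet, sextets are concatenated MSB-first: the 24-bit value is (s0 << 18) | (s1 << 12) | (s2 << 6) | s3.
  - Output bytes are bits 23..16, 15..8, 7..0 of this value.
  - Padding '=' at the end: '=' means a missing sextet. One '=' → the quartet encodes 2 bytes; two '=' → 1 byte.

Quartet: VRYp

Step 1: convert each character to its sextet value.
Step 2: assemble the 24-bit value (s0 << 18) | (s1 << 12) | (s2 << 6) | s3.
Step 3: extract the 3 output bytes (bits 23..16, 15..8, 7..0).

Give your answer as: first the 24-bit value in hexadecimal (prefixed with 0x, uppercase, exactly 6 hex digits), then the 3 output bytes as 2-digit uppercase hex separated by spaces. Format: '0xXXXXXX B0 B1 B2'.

Answer: 0x551629 55 16 29

Derivation:
Sextets: V=21, R=17, Y=24, p=41
24-bit: (21<<18) | (17<<12) | (24<<6) | 41
      = 0x540000 | 0x011000 | 0x000600 | 0x000029
      = 0x551629
Bytes: (v>>16)&0xFF=55, (v>>8)&0xFF=16, v&0xFF=29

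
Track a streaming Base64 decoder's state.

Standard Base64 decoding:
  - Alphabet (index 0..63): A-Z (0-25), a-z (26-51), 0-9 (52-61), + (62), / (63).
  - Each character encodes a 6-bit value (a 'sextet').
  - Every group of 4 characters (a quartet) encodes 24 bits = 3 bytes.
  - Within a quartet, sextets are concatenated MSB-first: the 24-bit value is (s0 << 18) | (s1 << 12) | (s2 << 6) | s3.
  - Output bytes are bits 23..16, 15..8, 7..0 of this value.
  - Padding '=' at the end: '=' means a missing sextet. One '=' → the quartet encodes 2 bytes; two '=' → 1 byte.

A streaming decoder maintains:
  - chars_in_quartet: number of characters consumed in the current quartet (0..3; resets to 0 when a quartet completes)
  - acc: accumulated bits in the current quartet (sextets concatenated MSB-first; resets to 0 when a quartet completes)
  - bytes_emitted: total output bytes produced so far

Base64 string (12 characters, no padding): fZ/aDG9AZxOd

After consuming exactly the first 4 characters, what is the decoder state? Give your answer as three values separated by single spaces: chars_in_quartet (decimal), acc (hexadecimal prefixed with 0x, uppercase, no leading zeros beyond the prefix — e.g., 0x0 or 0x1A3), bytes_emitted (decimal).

Answer: 0 0x0 3

Derivation:
After char 0 ('f'=31): chars_in_quartet=1 acc=0x1F bytes_emitted=0
After char 1 ('Z'=25): chars_in_quartet=2 acc=0x7D9 bytes_emitted=0
After char 2 ('/'=63): chars_in_quartet=3 acc=0x1F67F bytes_emitted=0
After char 3 ('a'=26): chars_in_quartet=4 acc=0x7D9FDA -> emit 7D 9F DA, reset; bytes_emitted=3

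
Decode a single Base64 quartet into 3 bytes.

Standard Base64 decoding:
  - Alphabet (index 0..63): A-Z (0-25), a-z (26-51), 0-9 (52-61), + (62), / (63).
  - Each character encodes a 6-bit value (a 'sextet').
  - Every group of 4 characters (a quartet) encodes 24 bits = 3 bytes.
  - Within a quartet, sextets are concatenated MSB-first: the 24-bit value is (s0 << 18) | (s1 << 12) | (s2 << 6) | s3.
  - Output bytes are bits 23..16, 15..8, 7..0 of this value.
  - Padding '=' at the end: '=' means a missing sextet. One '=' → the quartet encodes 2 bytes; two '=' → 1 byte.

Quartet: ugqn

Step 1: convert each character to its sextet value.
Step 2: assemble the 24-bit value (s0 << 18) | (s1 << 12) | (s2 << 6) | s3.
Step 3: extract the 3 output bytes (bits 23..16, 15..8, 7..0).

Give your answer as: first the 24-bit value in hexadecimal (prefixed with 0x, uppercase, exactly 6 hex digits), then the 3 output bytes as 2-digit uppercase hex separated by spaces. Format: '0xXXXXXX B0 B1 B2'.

Sextets: u=46, g=32, q=42, n=39
24-bit: (46<<18) | (32<<12) | (42<<6) | 39
      = 0xB80000 | 0x020000 | 0x000A80 | 0x000027
      = 0xBA0AA7
Bytes: (v>>16)&0xFF=BA, (v>>8)&0xFF=0A, v&0xFF=A7

Answer: 0xBA0AA7 BA 0A A7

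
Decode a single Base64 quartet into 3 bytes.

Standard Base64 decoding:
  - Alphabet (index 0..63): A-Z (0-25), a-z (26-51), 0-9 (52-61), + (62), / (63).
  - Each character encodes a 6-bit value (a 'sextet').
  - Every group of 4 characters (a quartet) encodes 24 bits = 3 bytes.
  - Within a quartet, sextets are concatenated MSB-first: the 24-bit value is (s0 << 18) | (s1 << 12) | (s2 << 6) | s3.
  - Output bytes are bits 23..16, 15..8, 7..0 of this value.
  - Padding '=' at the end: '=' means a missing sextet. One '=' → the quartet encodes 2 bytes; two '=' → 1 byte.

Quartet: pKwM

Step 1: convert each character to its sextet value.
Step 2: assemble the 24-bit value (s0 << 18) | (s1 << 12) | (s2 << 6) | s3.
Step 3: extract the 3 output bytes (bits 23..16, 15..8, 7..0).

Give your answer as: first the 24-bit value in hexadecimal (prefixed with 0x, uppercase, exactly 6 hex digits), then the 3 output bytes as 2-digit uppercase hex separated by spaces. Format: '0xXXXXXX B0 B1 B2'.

Answer: 0xA4AC0C A4 AC 0C

Derivation:
Sextets: p=41, K=10, w=48, M=12
24-bit: (41<<18) | (10<<12) | (48<<6) | 12
      = 0xA40000 | 0x00A000 | 0x000C00 | 0x00000C
      = 0xA4AC0C
Bytes: (v>>16)&0xFF=A4, (v>>8)&0xFF=AC, v&0xFF=0C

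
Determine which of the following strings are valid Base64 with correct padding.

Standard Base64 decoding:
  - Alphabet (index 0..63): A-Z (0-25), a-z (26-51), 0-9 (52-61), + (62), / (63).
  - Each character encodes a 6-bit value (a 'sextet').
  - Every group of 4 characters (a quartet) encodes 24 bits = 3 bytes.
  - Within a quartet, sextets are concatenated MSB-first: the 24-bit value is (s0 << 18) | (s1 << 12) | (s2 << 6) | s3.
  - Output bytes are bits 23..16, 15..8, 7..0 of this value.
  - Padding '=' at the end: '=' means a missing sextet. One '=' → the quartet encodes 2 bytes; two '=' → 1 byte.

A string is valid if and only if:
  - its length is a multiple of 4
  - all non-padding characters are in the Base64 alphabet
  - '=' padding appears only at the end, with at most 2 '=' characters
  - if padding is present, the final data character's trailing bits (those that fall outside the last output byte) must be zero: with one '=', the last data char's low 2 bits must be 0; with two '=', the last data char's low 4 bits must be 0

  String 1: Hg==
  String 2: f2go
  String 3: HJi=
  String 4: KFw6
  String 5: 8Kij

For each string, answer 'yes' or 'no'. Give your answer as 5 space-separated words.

Answer: yes yes no yes yes

Derivation:
String 1: 'Hg==' → valid
String 2: 'f2go' → valid
String 3: 'HJi=' → invalid (bad trailing bits)
String 4: 'KFw6' → valid
String 5: '8Kij' → valid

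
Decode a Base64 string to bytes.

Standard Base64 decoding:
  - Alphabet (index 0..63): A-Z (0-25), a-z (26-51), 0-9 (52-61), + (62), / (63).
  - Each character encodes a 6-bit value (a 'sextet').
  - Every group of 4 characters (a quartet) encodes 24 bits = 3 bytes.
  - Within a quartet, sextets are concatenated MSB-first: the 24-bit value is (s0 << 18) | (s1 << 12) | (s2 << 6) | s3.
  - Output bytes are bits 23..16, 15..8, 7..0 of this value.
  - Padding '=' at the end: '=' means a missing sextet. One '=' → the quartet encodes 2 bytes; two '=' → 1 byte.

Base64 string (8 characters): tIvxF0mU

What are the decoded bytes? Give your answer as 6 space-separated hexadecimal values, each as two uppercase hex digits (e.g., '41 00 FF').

Answer: B4 8B F1 17 49 94

Derivation:
After char 0 ('t'=45): chars_in_quartet=1 acc=0x2D bytes_emitted=0
After char 1 ('I'=8): chars_in_quartet=2 acc=0xB48 bytes_emitted=0
After char 2 ('v'=47): chars_in_quartet=3 acc=0x2D22F bytes_emitted=0
After char 3 ('x'=49): chars_in_quartet=4 acc=0xB48BF1 -> emit B4 8B F1, reset; bytes_emitted=3
After char 4 ('F'=5): chars_in_quartet=1 acc=0x5 bytes_emitted=3
After char 5 ('0'=52): chars_in_quartet=2 acc=0x174 bytes_emitted=3
After char 6 ('m'=38): chars_in_quartet=3 acc=0x5D26 bytes_emitted=3
After char 7 ('U'=20): chars_in_quartet=4 acc=0x174994 -> emit 17 49 94, reset; bytes_emitted=6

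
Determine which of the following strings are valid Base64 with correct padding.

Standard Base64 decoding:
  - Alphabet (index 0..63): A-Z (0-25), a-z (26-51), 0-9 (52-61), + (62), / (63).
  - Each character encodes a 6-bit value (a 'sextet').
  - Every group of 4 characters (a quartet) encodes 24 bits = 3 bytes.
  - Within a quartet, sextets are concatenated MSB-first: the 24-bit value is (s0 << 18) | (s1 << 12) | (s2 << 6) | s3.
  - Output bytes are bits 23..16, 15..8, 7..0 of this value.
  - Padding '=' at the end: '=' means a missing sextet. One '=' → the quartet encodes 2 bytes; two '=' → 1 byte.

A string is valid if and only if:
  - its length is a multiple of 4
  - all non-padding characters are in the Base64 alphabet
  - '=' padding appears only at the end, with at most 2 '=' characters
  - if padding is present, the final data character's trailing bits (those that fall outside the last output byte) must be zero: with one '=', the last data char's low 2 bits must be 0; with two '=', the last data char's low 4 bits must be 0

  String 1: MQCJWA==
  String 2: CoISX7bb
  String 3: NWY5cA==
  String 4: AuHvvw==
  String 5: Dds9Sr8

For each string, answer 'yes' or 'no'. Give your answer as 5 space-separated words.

String 1: 'MQCJWA==' → valid
String 2: 'CoISX7bb' → valid
String 3: 'NWY5cA==' → valid
String 4: 'AuHvvw==' → valid
String 5: 'Dds9Sr8' → invalid (len=7 not mult of 4)

Answer: yes yes yes yes no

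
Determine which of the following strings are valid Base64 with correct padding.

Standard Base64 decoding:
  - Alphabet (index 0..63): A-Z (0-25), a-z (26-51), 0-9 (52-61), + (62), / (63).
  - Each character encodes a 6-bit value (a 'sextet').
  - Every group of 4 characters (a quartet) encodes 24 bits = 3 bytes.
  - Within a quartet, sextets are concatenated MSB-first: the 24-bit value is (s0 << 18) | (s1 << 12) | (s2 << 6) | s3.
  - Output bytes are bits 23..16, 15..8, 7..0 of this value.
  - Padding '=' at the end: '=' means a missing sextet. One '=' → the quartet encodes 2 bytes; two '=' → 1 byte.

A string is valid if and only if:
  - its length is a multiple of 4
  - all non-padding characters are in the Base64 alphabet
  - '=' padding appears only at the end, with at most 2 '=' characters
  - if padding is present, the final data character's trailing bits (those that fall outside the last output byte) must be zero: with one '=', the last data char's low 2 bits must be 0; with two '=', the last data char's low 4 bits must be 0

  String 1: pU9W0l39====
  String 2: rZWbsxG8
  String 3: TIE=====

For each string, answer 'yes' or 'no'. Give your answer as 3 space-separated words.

String 1: 'pU9W0l39====' → invalid (4 pad chars (max 2))
String 2: 'rZWbsxG8' → valid
String 3: 'TIE=====' → invalid (5 pad chars (max 2))

Answer: no yes no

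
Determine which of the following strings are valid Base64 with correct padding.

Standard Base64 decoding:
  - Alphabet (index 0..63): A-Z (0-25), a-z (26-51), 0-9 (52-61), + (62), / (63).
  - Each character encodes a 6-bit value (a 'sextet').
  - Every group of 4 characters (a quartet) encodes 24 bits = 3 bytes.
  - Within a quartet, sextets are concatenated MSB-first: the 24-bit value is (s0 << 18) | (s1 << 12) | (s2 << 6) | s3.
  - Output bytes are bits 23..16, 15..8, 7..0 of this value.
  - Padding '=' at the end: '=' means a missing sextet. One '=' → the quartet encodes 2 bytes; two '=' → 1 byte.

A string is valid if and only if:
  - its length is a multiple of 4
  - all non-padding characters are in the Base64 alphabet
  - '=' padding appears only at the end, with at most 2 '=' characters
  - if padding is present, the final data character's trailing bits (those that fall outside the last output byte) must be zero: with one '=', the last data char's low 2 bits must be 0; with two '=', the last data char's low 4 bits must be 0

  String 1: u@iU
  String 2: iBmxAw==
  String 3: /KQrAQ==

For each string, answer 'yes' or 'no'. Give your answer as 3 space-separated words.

Answer: no yes yes

Derivation:
String 1: 'u@iU' → invalid (bad char(s): ['@'])
String 2: 'iBmxAw==' → valid
String 3: '/KQrAQ==' → valid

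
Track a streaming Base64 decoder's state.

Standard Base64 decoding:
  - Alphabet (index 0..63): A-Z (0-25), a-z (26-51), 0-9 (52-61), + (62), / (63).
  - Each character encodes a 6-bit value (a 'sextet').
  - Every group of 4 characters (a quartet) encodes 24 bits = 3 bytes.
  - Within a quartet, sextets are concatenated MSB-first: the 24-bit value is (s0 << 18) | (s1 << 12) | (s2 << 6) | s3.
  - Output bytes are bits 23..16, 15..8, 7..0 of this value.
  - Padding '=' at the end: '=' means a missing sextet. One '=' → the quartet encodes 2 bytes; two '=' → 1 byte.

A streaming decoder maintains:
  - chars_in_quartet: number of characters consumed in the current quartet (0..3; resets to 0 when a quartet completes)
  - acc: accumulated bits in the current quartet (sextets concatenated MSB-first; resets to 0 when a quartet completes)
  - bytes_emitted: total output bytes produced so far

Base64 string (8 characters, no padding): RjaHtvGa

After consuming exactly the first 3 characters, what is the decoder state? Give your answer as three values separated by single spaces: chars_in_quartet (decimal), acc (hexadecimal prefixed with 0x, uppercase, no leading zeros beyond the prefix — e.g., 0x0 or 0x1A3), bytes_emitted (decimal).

After char 0 ('R'=17): chars_in_quartet=1 acc=0x11 bytes_emitted=0
After char 1 ('j'=35): chars_in_quartet=2 acc=0x463 bytes_emitted=0
After char 2 ('a'=26): chars_in_quartet=3 acc=0x118DA bytes_emitted=0

Answer: 3 0x118DA 0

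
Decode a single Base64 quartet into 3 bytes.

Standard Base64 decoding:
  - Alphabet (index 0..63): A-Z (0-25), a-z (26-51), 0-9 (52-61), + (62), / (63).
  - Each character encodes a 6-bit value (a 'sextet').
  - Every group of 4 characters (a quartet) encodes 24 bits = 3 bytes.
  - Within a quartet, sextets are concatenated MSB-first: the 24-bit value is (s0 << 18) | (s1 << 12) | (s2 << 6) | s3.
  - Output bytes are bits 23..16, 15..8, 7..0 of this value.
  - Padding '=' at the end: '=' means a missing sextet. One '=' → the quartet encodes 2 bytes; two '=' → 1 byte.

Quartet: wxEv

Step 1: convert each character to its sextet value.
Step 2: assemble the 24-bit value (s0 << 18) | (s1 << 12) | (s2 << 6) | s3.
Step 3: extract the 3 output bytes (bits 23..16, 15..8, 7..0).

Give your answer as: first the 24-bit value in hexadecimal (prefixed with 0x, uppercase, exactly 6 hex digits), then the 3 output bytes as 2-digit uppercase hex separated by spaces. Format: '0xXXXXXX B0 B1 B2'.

Sextets: w=48, x=49, E=4, v=47
24-bit: (48<<18) | (49<<12) | (4<<6) | 47
      = 0xC00000 | 0x031000 | 0x000100 | 0x00002F
      = 0xC3112F
Bytes: (v>>16)&0xFF=C3, (v>>8)&0xFF=11, v&0xFF=2F

Answer: 0xC3112F C3 11 2F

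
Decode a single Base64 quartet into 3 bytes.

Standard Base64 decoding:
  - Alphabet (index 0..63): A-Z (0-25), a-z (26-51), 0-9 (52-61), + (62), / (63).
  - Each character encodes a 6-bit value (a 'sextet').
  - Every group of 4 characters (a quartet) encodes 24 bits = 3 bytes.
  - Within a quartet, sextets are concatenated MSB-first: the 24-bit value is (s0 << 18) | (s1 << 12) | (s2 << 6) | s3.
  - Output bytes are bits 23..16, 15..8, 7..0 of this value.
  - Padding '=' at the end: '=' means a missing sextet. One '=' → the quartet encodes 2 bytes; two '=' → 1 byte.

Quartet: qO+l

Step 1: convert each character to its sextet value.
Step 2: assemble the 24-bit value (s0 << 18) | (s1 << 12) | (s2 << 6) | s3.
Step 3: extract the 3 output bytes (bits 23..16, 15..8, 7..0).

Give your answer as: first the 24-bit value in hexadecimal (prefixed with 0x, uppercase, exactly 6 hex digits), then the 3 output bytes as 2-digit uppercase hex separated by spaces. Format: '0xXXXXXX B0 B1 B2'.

Sextets: q=42, O=14, +=62, l=37
24-bit: (42<<18) | (14<<12) | (62<<6) | 37
      = 0xA80000 | 0x00E000 | 0x000F80 | 0x000025
      = 0xA8EFA5
Bytes: (v>>16)&0xFF=A8, (v>>8)&0xFF=EF, v&0xFF=A5

Answer: 0xA8EFA5 A8 EF A5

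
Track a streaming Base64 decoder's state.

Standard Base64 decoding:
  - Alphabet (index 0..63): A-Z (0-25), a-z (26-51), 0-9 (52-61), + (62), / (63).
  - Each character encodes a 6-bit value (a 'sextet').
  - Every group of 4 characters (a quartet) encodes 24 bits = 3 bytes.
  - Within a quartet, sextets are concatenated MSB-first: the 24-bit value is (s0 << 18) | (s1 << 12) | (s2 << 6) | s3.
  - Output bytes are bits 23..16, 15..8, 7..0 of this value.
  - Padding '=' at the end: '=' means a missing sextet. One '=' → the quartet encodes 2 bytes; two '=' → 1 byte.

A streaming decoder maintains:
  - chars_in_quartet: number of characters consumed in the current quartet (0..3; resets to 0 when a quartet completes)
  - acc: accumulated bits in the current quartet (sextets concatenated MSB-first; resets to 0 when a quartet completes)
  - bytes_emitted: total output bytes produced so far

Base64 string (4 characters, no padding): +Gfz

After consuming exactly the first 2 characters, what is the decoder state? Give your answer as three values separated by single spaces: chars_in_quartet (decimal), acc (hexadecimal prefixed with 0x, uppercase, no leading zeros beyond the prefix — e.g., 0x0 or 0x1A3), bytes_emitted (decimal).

Answer: 2 0xF86 0

Derivation:
After char 0 ('+'=62): chars_in_quartet=1 acc=0x3E bytes_emitted=0
After char 1 ('G'=6): chars_in_quartet=2 acc=0xF86 bytes_emitted=0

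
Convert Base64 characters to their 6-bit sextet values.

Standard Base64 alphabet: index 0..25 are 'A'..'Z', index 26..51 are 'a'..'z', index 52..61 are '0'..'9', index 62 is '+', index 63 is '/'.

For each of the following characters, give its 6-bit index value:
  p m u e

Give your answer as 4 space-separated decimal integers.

Answer: 41 38 46 30

Derivation:
'p': a..z range, 26 + ord('p') − ord('a') = 41
'm': a..z range, 26 + ord('m') − ord('a') = 38
'u': a..z range, 26 + ord('u') − ord('a') = 46
'e': a..z range, 26 + ord('e') − ord('a') = 30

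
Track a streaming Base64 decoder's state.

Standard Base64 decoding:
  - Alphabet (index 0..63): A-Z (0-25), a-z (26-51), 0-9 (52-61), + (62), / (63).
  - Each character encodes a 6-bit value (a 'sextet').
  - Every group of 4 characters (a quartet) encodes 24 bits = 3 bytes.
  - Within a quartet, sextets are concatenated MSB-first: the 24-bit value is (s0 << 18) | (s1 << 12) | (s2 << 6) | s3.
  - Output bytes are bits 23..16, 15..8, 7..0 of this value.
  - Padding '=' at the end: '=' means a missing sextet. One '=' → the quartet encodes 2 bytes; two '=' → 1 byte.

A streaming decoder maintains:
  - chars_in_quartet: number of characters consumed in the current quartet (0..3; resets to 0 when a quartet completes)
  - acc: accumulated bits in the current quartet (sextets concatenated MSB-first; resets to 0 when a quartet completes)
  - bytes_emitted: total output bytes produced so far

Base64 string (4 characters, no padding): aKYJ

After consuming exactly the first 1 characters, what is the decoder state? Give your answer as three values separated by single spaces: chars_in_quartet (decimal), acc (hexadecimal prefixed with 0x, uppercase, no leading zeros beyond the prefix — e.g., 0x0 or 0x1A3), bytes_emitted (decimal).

After char 0 ('a'=26): chars_in_quartet=1 acc=0x1A bytes_emitted=0

Answer: 1 0x1A 0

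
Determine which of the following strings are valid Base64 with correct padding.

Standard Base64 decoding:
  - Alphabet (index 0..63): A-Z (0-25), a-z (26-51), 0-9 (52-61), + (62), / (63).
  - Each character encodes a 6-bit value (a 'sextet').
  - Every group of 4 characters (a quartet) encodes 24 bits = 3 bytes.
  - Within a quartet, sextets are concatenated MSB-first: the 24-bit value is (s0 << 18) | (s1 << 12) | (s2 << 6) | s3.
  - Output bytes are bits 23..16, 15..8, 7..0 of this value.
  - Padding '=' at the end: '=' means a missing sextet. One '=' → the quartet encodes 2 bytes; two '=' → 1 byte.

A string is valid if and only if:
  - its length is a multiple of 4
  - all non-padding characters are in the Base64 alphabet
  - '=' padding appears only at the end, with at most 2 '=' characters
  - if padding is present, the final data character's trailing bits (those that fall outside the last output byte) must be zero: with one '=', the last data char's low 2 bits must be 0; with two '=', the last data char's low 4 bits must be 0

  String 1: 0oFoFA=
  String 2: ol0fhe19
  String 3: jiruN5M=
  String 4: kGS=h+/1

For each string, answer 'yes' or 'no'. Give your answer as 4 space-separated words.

Answer: no yes yes no

Derivation:
String 1: '0oFoFA=' → invalid (len=7 not mult of 4)
String 2: 'ol0fhe19' → valid
String 3: 'jiruN5M=' → valid
String 4: 'kGS=h+/1' → invalid (bad char(s): ['=']; '=' in middle)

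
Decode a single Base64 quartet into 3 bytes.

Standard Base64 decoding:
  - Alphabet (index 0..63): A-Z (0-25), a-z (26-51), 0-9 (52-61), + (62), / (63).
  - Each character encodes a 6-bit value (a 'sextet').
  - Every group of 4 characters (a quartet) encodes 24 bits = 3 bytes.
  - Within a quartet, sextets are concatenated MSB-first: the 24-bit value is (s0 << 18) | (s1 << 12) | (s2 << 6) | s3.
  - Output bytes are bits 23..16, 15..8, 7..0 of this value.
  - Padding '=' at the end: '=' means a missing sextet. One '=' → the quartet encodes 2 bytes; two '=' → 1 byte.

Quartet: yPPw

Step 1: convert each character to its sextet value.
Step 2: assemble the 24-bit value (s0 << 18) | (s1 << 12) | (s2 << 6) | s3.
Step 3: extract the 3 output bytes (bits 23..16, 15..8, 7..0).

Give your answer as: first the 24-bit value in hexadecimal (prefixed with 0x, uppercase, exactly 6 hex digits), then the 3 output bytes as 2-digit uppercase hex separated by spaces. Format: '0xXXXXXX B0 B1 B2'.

Answer: 0xC8F3F0 C8 F3 F0

Derivation:
Sextets: y=50, P=15, P=15, w=48
24-bit: (50<<18) | (15<<12) | (15<<6) | 48
      = 0xC80000 | 0x00F000 | 0x0003C0 | 0x000030
      = 0xC8F3F0
Bytes: (v>>16)&0xFF=C8, (v>>8)&0xFF=F3, v&0xFF=F0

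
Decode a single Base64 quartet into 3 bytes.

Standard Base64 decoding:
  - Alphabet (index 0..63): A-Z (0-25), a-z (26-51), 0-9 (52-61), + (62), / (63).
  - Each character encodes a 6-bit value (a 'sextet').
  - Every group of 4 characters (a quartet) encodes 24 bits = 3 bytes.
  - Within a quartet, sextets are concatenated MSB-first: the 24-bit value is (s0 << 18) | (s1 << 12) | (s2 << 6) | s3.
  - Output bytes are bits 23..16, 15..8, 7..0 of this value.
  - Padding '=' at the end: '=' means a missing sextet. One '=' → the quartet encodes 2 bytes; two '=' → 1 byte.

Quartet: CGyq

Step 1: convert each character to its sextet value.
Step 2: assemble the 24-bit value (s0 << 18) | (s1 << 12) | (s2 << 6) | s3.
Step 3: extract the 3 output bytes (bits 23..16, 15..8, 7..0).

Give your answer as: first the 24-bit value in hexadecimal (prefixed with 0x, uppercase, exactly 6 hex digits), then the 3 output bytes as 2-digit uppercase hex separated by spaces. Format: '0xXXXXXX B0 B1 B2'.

Sextets: C=2, G=6, y=50, q=42
24-bit: (2<<18) | (6<<12) | (50<<6) | 42
      = 0x080000 | 0x006000 | 0x000C80 | 0x00002A
      = 0x086CAA
Bytes: (v>>16)&0xFF=08, (v>>8)&0xFF=6C, v&0xFF=AA

Answer: 0x086CAA 08 6C AA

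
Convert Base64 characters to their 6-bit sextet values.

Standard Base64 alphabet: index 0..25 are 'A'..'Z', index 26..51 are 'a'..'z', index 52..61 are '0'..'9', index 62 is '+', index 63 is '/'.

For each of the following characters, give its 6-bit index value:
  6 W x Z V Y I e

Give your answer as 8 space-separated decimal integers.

Answer: 58 22 49 25 21 24 8 30

Derivation:
'6': 0..9 range, 52 + ord('6') − ord('0') = 58
'W': A..Z range, ord('W') − ord('A') = 22
'x': a..z range, 26 + ord('x') − ord('a') = 49
'Z': A..Z range, ord('Z') − ord('A') = 25
'V': A..Z range, ord('V') − ord('A') = 21
'Y': A..Z range, ord('Y') − ord('A') = 24
'I': A..Z range, ord('I') − ord('A') = 8
'e': a..z range, 26 + ord('e') − ord('a') = 30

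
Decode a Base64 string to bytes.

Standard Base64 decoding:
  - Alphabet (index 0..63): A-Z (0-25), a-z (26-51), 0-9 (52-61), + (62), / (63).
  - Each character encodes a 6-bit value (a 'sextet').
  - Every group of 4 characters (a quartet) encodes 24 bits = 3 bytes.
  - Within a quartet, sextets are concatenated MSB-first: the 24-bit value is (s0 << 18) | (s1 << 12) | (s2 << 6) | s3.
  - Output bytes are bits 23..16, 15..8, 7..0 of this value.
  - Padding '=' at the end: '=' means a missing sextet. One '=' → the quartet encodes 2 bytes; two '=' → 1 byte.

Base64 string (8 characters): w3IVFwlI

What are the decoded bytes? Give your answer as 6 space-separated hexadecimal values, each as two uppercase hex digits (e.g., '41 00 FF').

Answer: C3 72 15 17 09 48

Derivation:
After char 0 ('w'=48): chars_in_quartet=1 acc=0x30 bytes_emitted=0
After char 1 ('3'=55): chars_in_quartet=2 acc=0xC37 bytes_emitted=0
After char 2 ('I'=8): chars_in_quartet=3 acc=0x30DC8 bytes_emitted=0
After char 3 ('V'=21): chars_in_quartet=4 acc=0xC37215 -> emit C3 72 15, reset; bytes_emitted=3
After char 4 ('F'=5): chars_in_quartet=1 acc=0x5 bytes_emitted=3
After char 5 ('w'=48): chars_in_quartet=2 acc=0x170 bytes_emitted=3
After char 6 ('l'=37): chars_in_quartet=3 acc=0x5C25 bytes_emitted=3
After char 7 ('I'=8): chars_in_quartet=4 acc=0x170948 -> emit 17 09 48, reset; bytes_emitted=6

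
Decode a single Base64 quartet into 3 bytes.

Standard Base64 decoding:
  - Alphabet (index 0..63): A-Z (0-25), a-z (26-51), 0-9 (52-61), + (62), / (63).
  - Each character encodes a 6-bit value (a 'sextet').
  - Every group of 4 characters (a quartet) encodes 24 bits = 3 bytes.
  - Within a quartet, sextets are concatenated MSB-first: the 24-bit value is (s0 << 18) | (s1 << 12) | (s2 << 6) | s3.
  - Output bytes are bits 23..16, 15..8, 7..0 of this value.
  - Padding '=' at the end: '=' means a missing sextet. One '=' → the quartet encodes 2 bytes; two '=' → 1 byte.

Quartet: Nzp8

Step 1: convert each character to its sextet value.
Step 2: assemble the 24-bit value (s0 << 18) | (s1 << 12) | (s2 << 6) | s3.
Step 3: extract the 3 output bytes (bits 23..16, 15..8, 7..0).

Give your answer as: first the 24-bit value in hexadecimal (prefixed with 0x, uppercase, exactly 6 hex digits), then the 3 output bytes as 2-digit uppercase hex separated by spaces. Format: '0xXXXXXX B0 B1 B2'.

Answer: 0x373A7C 37 3A 7C

Derivation:
Sextets: N=13, z=51, p=41, 8=60
24-bit: (13<<18) | (51<<12) | (41<<6) | 60
      = 0x340000 | 0x033000 | 0x000A40 | 0x00003C
      = 0x373A7C
Bytes: (v>>16)&0xFF=37, (v>>8)&0xFF=3A, v&0xFF=7C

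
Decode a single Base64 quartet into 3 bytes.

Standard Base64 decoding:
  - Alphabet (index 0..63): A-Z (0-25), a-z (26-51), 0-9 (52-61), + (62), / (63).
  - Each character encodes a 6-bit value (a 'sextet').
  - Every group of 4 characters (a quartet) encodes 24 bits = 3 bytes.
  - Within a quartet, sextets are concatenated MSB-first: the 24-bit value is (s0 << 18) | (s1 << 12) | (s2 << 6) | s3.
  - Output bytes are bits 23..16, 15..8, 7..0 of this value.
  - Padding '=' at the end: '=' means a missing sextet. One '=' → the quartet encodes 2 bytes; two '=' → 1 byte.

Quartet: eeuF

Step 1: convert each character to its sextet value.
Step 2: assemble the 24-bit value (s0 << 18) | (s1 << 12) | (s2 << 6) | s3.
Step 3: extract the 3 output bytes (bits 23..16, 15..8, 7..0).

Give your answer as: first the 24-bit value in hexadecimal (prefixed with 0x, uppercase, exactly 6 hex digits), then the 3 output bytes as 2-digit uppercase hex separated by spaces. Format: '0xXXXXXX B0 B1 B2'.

Sextets: e=30, e=30, u=46, F=5
24-bit: (30<<18) | (30<<12) | (46<<6) | 5
      = 0x780000 | 0x01E000 | 0x000B80 | 0x000005
      = 0x79EB85
Bytes: (v>>16)&0xFF=79, (v>>8)&0xFF=EB, v&0xFF=85

Answer: 0x79EB85 79 EB 85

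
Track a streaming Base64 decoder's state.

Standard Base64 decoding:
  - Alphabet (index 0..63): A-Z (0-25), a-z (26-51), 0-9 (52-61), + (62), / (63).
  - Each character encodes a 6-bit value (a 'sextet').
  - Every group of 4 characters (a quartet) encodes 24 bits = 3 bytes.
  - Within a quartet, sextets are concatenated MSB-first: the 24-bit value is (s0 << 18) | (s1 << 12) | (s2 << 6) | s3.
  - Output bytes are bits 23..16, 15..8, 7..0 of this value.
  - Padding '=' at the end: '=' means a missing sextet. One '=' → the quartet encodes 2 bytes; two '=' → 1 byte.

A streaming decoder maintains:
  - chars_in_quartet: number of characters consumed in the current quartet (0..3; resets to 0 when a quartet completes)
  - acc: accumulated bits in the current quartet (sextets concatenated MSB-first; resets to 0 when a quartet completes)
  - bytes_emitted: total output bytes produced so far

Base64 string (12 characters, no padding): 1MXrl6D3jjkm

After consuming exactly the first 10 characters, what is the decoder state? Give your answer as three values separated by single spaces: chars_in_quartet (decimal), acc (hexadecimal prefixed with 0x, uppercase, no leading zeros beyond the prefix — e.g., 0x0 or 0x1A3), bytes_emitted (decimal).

Answer: 2 0x8E3 6

Derivation:
After char 0 ('1'=53): chars_in_quartet=1 acc=0x35 bytes_emitted=0
After char 1 ('M'=12): chars_in_quartet=2 acc=0xD4C bytes_emitted=0
After char 2 ('X'=23): chars_in_quartet=3 acc=0x35317 bytes_emitted=0
After char 3 ('r'=43): chars_in_quartet=4 acc=0xD4C5EB -> emit D4 C5 EB, reset; bytes_emitted=3
After char 4 ('l'=37): chars_in_quartet=1 acc=0x25 bytes_emitted=3
After char 5 ('6'=58): chars_in_quartet=2 acc=0x97A bytes_emitted=3
After char 6 ('D'=3): chars_in_quartet=3 acc=0x25E83 bytes_emitted=3
After char 7 ('3'=55): chars_in_quartet=4 acc=0x97A0F7 -> emit 97 A0 F7, reset; bytes_emitted=6
After char 8 ('j'=35): chars_in_quartet=1 acc=0x23 bytes_emitted=6
After char 9 ('j'=35): chars_in_quartet=2 acc=0x8E3 bytes_emitted=6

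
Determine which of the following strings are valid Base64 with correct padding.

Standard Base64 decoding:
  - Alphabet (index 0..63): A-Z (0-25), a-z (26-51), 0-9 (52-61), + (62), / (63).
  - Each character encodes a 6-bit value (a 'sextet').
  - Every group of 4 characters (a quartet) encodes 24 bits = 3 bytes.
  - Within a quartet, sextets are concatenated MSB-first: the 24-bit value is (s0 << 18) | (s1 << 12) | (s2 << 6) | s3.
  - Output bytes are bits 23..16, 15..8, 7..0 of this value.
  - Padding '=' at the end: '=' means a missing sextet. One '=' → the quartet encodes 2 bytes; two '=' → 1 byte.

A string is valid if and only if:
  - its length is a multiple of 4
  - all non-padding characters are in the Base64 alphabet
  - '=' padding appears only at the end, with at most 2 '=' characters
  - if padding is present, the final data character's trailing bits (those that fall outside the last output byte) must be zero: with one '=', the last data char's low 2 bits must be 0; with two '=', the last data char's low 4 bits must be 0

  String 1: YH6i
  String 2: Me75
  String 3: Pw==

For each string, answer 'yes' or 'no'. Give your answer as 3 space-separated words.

String 1: 'YH6i' → valid
String 2: 'Me75' → valid
String 3: 'Pw==' → valid

Answer: yes yes yes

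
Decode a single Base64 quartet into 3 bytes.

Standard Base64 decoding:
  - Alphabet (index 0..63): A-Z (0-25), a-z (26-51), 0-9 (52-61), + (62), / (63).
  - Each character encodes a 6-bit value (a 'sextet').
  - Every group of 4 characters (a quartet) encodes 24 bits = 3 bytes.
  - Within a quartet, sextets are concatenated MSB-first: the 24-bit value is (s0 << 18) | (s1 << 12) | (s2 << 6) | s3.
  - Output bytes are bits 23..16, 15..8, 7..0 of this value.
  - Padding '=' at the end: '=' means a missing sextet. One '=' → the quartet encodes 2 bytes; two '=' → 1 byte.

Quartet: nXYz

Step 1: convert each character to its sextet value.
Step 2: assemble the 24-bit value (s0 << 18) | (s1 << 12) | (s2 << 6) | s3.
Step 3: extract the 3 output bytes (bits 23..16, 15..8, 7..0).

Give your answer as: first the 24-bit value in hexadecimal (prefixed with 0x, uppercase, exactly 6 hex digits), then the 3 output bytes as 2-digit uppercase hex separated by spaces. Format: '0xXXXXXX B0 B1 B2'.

Answer: 0x9D7633 9D 76 33

Derivation:
Sextets: n=39, X=23, Y=24, z=51
24-bit: (39<<18) | (23<<12) | (24<<6) | 51
      = 0x9C0000 | 0x017000 | 0x000600 | 0x000033
      = 0x9D7633
Bytes: (v>>16)&0xFF=9D, (v>>8)&0xFF=76, v&0xFF=33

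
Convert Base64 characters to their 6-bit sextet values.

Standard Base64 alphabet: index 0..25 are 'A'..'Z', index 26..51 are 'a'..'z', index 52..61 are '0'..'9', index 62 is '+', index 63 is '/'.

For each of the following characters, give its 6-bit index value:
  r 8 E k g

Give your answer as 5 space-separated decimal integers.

Answer: 43 60 4 36 32

Derivation:
'r': a..z range, 26 + ord('r') − ord('a') = 43
'8': 0..9 range, 52 + ord('8') − ord('0') = 60
'E': A..Z range, ord('E') − ord('A') = 4
'k': a..z range, 26 + ord('k') − ord('a') = 36
'g': a..z range, 26 + ord('g') − ord('a') = 32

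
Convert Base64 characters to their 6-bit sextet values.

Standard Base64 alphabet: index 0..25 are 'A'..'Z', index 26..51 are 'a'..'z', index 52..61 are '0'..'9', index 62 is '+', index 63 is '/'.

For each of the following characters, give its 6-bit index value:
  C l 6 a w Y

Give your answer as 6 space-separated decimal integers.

'C': A..Z range, ord('C') − ord('A') = 2
'l': a..z range, 26 + ord('l') − ord('a') = 37
'6': 0..9 range, 52 + ord('6') − ord('0') = 58
'a': a..z range, 26 + ord('a') − ord('a') = 26
'w': a..z range, 26 + ord('w') − ord('a') = 48
'Y': A..Z range, ord('Y') − ord('A') = 24

Answer: 2 37 58 26 48 24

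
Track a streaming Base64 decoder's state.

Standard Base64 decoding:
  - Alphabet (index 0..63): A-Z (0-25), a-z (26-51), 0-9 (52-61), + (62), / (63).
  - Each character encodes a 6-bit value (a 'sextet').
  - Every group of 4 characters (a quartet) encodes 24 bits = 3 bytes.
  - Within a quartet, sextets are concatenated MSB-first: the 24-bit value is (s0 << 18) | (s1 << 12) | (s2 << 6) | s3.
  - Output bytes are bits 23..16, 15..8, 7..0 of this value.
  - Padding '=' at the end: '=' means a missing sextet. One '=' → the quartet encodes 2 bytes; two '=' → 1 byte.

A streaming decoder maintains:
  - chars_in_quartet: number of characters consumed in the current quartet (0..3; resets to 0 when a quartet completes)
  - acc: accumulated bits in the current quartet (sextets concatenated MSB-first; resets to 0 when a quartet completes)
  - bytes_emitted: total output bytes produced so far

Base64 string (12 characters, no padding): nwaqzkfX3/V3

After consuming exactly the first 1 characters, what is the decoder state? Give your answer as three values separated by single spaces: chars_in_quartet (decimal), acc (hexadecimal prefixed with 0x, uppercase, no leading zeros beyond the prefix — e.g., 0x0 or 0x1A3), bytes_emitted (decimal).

Answer: 1 0x27 0

Derivation:
After char 0 ('n'=39): chars_in_quartet=1 acc=0x27 bytes_emitted=0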